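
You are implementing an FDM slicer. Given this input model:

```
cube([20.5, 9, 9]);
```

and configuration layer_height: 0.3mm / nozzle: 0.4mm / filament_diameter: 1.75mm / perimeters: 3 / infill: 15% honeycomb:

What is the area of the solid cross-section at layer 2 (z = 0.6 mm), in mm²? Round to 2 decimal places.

At z = 0.6 mm: the cube is present — its section is the full 20.5×9 rectangle (area 184.50 mm²). Overall, the cross-section is a single solid region. Net area = 184.50 mm².

184.50 mm²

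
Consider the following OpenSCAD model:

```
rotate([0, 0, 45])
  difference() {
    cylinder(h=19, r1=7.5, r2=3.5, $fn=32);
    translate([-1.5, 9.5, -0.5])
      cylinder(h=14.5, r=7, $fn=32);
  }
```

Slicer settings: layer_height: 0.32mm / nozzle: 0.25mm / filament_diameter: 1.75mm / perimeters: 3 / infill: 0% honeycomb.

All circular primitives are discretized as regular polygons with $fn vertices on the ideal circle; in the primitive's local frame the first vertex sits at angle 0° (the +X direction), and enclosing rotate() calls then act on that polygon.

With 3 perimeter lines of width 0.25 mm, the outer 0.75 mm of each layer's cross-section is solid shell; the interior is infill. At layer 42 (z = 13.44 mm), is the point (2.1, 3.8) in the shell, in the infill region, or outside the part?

shell

At z = 13.44 mm: the cone (r1=7.5→r2=3.5) has section circumradius 4.671 here — a regular 32-gon; the cylinder at (-1.5, 9.5): section is a regular 32-gon, circumradius r=7; Subtracting the remaining from the first: starting from the cone, the r=7 cylinder at (-1.5, 9.5) partially overlaps it — only the 8.73 mm² overlap (of its 152.95 mm²) is removed, clipping the outline — 1 connected region; (rotated 45° about Z; rotation is an isometry so areas/perimeters/island counts are preserved). Overall, the cross-section is a single solid region. Undo the 45° rotation: the query point maps to (4.172, 1.202) in the un-rotated model frame. The nearest boundary edge runs (4.32, 1.79)→(4.58, 0.91); distance from the point to it = 0.31 mm. The point is inside the cross-section, 0.31 mm from the nearest boundary — within the 0.75 mm shell band (3 × 0.25).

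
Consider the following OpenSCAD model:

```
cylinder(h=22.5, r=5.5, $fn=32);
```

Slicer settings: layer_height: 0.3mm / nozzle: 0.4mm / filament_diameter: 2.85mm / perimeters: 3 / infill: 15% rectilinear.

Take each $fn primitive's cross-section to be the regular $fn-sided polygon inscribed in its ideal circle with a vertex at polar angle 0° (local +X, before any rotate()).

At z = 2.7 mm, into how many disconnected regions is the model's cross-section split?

1

At z = 2.7 mm: the r=5.5 cylinder contributes a regular 32-gon of circumradius 5.5. The result has 1 disconnected region.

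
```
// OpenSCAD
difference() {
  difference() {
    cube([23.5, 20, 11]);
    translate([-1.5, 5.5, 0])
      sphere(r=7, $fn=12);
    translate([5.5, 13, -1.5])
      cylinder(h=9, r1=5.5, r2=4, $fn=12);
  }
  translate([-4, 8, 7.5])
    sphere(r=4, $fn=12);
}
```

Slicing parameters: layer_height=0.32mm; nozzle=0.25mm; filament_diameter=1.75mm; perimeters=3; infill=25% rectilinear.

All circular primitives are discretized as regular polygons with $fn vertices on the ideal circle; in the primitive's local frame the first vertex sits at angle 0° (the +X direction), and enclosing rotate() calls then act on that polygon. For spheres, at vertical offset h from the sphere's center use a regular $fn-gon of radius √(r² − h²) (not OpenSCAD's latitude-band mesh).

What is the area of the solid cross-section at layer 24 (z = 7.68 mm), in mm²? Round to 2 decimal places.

470.00 mm²

At z = 7.68 mm: the cube is present — its section is the full 23.5×20 rectangle (area 470.00 mm²); the sphere at (-1.5, 5.5) is absent (|z−center|=7.680 > r=7); the cone at (5.5, 13) is not intersected at this z (z outside [-1.5, 7.5]); After the difference (first − rest): none of the subtracted shapes is present at this height, so the 23.5×20 cube is unchanged — area = 470.00 mm²; the sphere at (-4, 8): section is a regular 12-gon, circumradius = √(r²−h²) = √(4²−0.18²) = 3.996 (area = (12/2)·3.996²·sin(360°/12) = 47.90 mm²); Taking the first minus the rest: starting from that combined region (470.00 mm²), the r=4 sphere at (-4, 8) misses the remaining region (no effect) — area = 470.00 mm². Overall, the cross-section is a single solid region. Net area = 470.00 mm².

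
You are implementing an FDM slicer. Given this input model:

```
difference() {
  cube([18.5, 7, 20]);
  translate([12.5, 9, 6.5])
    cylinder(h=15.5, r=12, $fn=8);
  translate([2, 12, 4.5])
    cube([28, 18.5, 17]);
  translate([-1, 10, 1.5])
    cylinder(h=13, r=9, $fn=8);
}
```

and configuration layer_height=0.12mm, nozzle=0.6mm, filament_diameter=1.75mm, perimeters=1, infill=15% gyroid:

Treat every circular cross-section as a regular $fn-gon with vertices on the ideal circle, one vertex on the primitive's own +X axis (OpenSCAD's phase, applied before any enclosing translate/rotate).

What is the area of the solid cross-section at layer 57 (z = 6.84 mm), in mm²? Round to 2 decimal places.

At z = 6.84 mm: the cube (footprint 18.5×7) is included at this height (area 129.50 mm²); the cylinder at (12.5, 9): section is a regular 8-gon, circumradius r=12 (area = (8/2)·12.000²·sin(360°/8) = 407.29 mm²); the 28×18.5 cube at (2, 12) contributes its full rectangle (area 518.00 mm²); the r=9 cylinder at (-1, 10) contributes a regular 8-gon of circumradius 9 (area = (8/2)·9.000²·sin(360°/8) = 229.10 mm²); Subtracting the remaining from the first: starting from the 18.5×7 cube (129.50 mm²), the r=12 cylinder at (12.5, 9) partially overlaps it — only the 109.79 mm² overlap (of its 407.29 mm²) is removed, clipping the outline; the 28×18.5 cube at (2, 12) misses the remaining region (no effect); the r=9 cylinder at (-1, 10) partially overlaps it — only the 11.54 mm² overlap (of its 229.10 mm²) is removed, clipping the outline — area = 8.17 mm². Overall, the cross-section is a single solid region. Net area = 8.17 mm².

8.17 mm²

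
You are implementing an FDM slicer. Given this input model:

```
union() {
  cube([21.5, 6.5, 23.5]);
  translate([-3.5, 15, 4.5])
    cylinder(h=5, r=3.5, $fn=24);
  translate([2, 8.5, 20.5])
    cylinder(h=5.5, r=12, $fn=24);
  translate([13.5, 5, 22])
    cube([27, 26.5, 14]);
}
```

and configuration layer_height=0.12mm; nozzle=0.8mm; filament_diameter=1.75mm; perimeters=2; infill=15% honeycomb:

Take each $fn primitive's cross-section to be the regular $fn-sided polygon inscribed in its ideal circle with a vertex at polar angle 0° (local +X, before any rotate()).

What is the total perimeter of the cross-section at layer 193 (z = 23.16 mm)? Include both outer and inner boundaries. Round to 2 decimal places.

At z = 23.16 mm: the cube (footprint 21.5×6.5) is included at this height (perimeter 56.00 mm); the cylinder at (-3.5, 15) is not intersected at this z (z outside [4.5, 9.5]); the cylinder at (2, 8.5): section is a regular 24-gon, circumradius r=12 (perimeter = 2·24·12.000·sin(180°/24) = 75.18 mm); the 27×26.5 cube at (13.5, 5) contributes its full rectangle (perimeter 107.00 mm); Merging all regions: the regions partially overlap (shared area 94.96 mm²), so the edge portions inside another operand are dropped and the merged outline is re-measured after clipping — boundary = 170.60 mm. Overall, the cross-section is a single solid region. Total boundary length (outer) = 170.60 mm.

170.60 mm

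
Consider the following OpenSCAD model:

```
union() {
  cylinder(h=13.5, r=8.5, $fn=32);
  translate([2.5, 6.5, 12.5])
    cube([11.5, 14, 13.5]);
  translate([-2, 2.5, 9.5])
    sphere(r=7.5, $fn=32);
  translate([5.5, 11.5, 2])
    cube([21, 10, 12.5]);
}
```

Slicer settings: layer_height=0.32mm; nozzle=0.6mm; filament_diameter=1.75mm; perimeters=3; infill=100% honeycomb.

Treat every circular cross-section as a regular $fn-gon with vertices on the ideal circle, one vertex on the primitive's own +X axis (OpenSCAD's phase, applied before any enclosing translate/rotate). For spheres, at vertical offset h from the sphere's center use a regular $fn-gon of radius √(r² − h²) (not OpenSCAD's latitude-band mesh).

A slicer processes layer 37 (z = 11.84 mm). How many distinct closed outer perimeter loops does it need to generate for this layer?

2

At z = 11.84 mm: the cylinder: section is a regular 32-gon, circumradius r=8.5; the cube at (2.5, 6.5) does not reach this height (z outside [12.5, 26]); the sphere at (-2, 2.5): section is a regular 32-gon, circumradius = √(r²−h²) = √(7.5²−2.34²) = 7.126; the cube at (5.5, 11.5) is present — its section is the full 21×10 rectangle; Combining (union): the regions partially overlap (shared area 137.76 mm²), so overlapping operands fuse into one piece — 2 connected regions. The result has 2 disconnected regions.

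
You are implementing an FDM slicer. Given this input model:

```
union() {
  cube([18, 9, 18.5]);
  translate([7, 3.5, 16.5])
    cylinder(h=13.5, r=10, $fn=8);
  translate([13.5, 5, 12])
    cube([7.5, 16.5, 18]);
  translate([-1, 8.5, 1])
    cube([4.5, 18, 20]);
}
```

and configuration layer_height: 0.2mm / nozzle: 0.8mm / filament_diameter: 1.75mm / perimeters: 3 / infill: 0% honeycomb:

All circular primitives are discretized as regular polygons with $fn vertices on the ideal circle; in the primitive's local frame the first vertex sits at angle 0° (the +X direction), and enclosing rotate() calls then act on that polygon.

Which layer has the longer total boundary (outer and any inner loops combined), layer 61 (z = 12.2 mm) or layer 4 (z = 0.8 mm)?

layer 61 (z = 12.2 mm)

Layer 61 (z = 12.2): the 18×9 cube contributes its full rectangle (perimeter 54.00 mm); the cylinder at (7, 3.5) does not reach this height (z outside [16.5, 30]); the 7.5×16.5 cube at (13.5, 5) contributes its full rectangle (perimeter 48.00 mm); the 4.5×18 cube at (-1, 8.5) contributes its full rectangle (perimeter 45.00 mm); Taking the union: the regions partially overlap (shared area 19.75 mm²), so the edge portions inside another operand are dropped and the merged outline is re-measured after clipping — boundary = 122.00 mm. So its perimeter = 122.00 mm. Layer 4 (z = 0.8): the cube (footprint 18×9) is included at this height (perimeter 54.00 mm); the cylinder at (7, 3.5) is absent (z outside [16.5, 30]); the cube at (13.5, 5) does not reach this height (z outside [12, 30]); the cube at (-1, 8.5) does not reach this height (z outside [1, 21]); Taking the union: only the 18×9 cube is present, so the union is just that shape — boundary = 54.00 mm. So its perimeter = 54.00 mm. Layer 61 is larger (122.00 vs 54.00 mm).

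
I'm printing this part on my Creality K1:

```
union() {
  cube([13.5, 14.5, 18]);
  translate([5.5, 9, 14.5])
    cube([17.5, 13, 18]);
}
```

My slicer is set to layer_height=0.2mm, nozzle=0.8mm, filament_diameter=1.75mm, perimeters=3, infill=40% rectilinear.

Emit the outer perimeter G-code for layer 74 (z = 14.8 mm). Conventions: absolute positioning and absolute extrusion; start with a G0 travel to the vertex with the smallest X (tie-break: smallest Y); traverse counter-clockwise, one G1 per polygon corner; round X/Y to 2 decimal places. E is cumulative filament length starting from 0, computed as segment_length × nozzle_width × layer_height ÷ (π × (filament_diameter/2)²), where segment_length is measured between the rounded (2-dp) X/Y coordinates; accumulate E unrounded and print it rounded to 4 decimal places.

At z = 14.8 mm: the cube (footprint 13.5×14.5) is included at this height; the cube at (5.5, 9) (footprint 17.5×13) is included at this height; Combining (union): the regions partially overlap (shared area 44.00 mm²), so overlapping operands fuse into one piece — 1 connected region. The outline is a single polygon with 8 vertices. Extrusion per mm of travel: 0.8 × 0.2 / (π × 0.875²) = 0.066520. Accumulating E over each segment gives final E = 5.9868.

G0 X0.00 Y0.00 Z14.80
G1 X13.50 Y0.00 E0.8980
G1 X13.50 Y9.00 E1.4967
G1 X23.00 Y9.00 E2.1286
G1 X23.00 Y22.00 E2.9934
G1 X5.50 Y22.00 E4.1575
G1 X5.50 Y14.50 E4.6564
G1 X0.00 Y14.50 E5.0223
G1 X0.00 Y0.00 E5.9868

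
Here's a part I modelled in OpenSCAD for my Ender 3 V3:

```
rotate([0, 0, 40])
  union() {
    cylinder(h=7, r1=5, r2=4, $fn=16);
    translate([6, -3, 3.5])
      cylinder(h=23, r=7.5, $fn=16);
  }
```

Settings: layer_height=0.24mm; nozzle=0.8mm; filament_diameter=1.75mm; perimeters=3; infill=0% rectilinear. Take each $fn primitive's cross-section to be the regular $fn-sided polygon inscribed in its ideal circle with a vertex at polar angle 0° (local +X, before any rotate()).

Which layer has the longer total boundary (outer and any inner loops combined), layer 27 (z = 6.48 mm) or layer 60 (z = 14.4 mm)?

layer 27 (z = 6.48 mm)

Layer 27 (z = 6.48): the cone: at t=0.926 of its height the radius interpolates to r₁+(r₂−r₁)t = 4.074, giving a regular 16-gon of that circumradius (perimeter = 2·16·4.074·sin(180°/16) = 25.44 mm); the r=7.5 cylinder at (6, -3) gives a regular 16-gon of circumradius 7.5 (constant along its height) (perimeter = 2·16·7.500·sin(180°/16) = 46.82 mm); Taking the union: the regions partially overlap (shared area 27.94 mm²), so the edge portions inside another operand are dropped and the merged outline is re-measured after clipping — boundary = 52.05 mm; (rotated 40° about Z; rotation is an isometry so areas/perimeters/island counts are preserved). So its perimeter = 52.05 mm. Layer 60 (z = 14.4): the cone does not reach this height (z outside [0, 7]); the r=7.5 cylinder at (6, -3) gives a regular 16-gon of circumradius 7.5 (constant along its height) (perimeter = 2·16·7.500·sin(180°/16) = 46.82 mm); Merging all regions: only the r=7.5 cylinder at (6, -3) is present, so the union is just that shape — boundary = 46.82 mm; (rotated 40° about Z; rotation is an isometry so areas/perimeters/island counts are preserved). So its perimeter = 46.82 mm. Layer 27 is larger (52.05 vs 46.82 mm).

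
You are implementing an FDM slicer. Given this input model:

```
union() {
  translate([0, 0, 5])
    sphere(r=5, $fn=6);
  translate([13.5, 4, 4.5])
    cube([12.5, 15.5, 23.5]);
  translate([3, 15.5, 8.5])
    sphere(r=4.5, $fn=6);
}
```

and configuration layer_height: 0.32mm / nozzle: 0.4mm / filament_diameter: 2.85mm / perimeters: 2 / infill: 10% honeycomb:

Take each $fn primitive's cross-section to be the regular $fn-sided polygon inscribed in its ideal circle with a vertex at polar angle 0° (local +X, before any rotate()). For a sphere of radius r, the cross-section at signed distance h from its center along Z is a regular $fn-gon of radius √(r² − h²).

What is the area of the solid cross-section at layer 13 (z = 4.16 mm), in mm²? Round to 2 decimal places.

66.79 mm²

At z = 4.16 mm: the r=5 sphere contributes a regular 6-gon of circumradius √(5²−0.84²) = 4.929 (area = (6/2)·4.929²·sin(360°/6) = 63.12 mm²); the cube at (13.5, 4) does not reach this height (z outside [4.5, 28]); the r=4.5 sphere at (3, 15.5) slices to a regular 6-gon of circumradius 1.189 (√(r²−h²) with h=4.34 from center) (area = (6/2)·1.189²·sin(360°/6) = 3.67 mm²); Combining (union): the 2 present regions are separate (no shared area or edge), so areas and boundary lengths simply add and each stays a separate island — area = 66.79 mm². Overall, the cross-section has 2 separate islands. Net area = 66.79 mm².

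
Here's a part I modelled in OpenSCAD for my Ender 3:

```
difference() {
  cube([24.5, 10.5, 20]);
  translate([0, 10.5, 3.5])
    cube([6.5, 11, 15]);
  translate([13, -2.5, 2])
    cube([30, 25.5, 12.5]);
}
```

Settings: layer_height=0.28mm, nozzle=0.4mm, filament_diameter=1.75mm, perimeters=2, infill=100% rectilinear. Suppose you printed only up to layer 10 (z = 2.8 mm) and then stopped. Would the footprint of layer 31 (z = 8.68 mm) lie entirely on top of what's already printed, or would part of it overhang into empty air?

entirely on top

Compare the two slices. At z = 2.8: the cube is present — its section is the full 24.5×10.5 rectangle (area 257.25 mm²); the cube at (0, 10.5) is absent (z outside [3.5, 18.5]); the cube at (13, -2.5) (footprint 30×25.5) is included at this height (area 765.00 mm²); Taking the first minus the rest: starting from the 24.5×10.5 cube (257.25 mm²), the 30×25.5 cube at (13, -2.5) partially overlaps it — only the 120.75 mm² overlap (of its 765.00 mm²) is removed, clipping the outline — area = 136.50 mm². At z = 8.68: the cube (footprint 24.5×10.5) is included at this height (area 257.25 mm²); the 6.5×11 cube at (0, 10.5) contributes its full rectangle (area 71.50 mm²); the cube at (13, -2.5) is present — its section is the full 30×25.5 rectangle (area 765.00 mm²); After the difference (first − rest): starting from the 24.5×10.5 cube (257.25 mm²), the 6.5×11 cube at (0, 10.5) misses the remaining region (no effect); the 30×25.5 cube at (13, -2.5) partially overlaps it — only the 120.75 mm² overlap (of its 765.00 mm²) is removed, clipping the outline — area = 136.50 mm². Checking containment: the cross-section at z = 8.68 is a subset of the cross-section at z = 2.8.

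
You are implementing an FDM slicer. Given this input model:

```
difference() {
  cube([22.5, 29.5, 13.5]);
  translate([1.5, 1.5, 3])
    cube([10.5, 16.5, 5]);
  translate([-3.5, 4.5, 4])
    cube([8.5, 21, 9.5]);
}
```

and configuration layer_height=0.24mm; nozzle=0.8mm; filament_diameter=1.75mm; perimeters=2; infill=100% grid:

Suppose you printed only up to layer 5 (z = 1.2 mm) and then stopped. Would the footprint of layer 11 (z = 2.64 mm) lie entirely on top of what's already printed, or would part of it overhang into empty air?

entirely on top

Compare the two slices. At z = 1.2: the cube (footprint 22.5×29.5) is included at this height (area 663.75 mm²); the cube at (1.5, 1.5) is not intersected at this z (z outside [3, 8]); the cube at (-3.5, 4.5) is not intersected at this z (z outside [4, 13.5]); Taking the first minus the rest: none of the subtracted shapes is present at this height, so the 22.5×29.5 cube is unchanged — area = 663.75 mm². At z = 2.64: the cube (footprint 22.5×29.5) is included at this height (area 663.75 mm²); the cube at (1.5, 1.5) does not reach this height (z outside [3, 8]); the cube at (-3.5, 4.5) is absent (z outside [4, 13.5]); Taking the first minus the rest: none of the subtracted shapes is present at this height, so the 22.5×29.5 cube is unchanged — area = 663.75 mm². Checking containment: the cross-section at z = 2.64 is a subset of the cross-section at z = 1.2.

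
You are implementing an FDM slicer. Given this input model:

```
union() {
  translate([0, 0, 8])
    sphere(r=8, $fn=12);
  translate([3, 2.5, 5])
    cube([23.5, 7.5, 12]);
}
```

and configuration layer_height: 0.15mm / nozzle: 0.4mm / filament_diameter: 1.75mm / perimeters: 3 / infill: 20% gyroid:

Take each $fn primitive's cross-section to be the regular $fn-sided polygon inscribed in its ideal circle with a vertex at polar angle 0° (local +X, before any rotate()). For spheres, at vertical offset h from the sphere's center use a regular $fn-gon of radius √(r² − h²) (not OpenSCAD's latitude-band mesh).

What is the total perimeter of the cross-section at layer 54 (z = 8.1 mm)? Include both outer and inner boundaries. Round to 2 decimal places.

95.94 mm

At z = 8.1 mm: the sphere: section is a regular 12-gon, circumradius = √(r²−h²) = √(8²−0.1²) = 7.999 (perimeter = 2·12·7.999·sin(180°/12) = 49.69 mm); the 23.5×7.5 cube at (3, 2.5) contributes its full rectangle (perimeter 62.00 mm); Merging all regions: the regions partially overlap (shared area 13.54 mm²), so the edge portions inside another operand are dropped and the merged outline is re-measured after clipping — boundary = 95.94 mm. Overall, the cross-section is a single solid region. Total boundary length (outer) = 95.94 mm.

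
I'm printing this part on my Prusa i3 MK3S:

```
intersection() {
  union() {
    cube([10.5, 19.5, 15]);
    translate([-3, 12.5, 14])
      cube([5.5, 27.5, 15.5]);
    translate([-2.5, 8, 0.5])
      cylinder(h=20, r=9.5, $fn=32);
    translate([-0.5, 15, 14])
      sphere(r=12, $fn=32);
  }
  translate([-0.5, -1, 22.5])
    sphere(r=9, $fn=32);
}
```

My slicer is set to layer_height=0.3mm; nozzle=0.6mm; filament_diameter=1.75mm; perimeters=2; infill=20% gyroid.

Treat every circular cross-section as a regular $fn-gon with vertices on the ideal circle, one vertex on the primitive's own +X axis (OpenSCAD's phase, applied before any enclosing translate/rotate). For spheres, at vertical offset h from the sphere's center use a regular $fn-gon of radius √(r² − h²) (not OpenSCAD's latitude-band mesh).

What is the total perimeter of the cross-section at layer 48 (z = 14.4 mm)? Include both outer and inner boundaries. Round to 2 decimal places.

19.56 mm

At z = 14.4 mm: the cube is present — its section is the full 10.5×19.5 rectangle (perimeter 60.00 mm); the cube at (-3, 12.5) (footprint 5.5×27.5) is included at this height (perimeter 66.00 mm); the cylinder at (-2.5, 8): section is a regular 32-gon, circumradius r=9.5 (perimeter = 2·32·9.500·sin(180°/32) = 59.59 mm); the sphere at (-0.5, 15): section is a regular 32-gon, circumradius = √(r²−h²) = √(12²−0.4²) = 11.993 (perimeter = 2·32·11.993·sin(180°/32) = 75.24 mm); Combining (union): the regions partially overlap (shared area 449.50 mm²), so the edge portions inside another operand are dropped and the merged outline is re-measured after clipping — boundary = 114.74 mm; the r=9 sphere at (-0.5, -1) contributes a regular 32-gon of circumradius √(9²−8.1²) = 3.923 (perimeter = 2·32·3.923·sin(180°/32) = 24.61 mm); After intersecting: the r=9 sphere at (-0.5, -1) partially overlaps that combined region; clipping to the common part keeps 23.97 mm² — boundary = 19.56 mm. Overall, the cross-section is a single solid region. Total boundary length (outer) = 19.56 mm.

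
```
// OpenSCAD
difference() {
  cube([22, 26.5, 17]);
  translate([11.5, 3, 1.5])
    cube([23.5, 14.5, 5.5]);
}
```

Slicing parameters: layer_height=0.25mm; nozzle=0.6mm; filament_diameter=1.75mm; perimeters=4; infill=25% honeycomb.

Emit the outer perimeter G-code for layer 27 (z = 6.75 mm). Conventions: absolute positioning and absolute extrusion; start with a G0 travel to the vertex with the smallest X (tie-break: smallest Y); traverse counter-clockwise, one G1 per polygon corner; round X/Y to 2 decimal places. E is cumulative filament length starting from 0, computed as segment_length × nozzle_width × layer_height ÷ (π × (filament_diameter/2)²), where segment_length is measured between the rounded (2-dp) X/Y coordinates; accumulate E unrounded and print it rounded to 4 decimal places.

At z = 6.75 mm: the cube (footprint 22×26.5) is included at this height; the cube at (11.5, 3) is present — its section is the full 23.5×14.5 rectangle; Subtracting the remaining from the first: starting from the 22×26.5 cube, the 23.5×14.5 cube at (11.5, 3) partially overlaps it — only the 152.25 mm² overlap (of its 340.75 mm²) is removed, clipping the outline — 1 connected region. The outline is a single polygon with 8 vertices. Extrusion per mm of travel: 0.6 × 0.25 / (π × 0.875²) = 0.062363. Accumulating E over each segment gives final E = 7.3588.

G0 X0.00 Y0.00 Z6.75
G1 X22.00 Y0.00 E1.3720
G1 X22.00 Y3.00 E1.5591
G1 X11.50 Y3.00 E2.2139
G1 X11.50 Y17.50 E3.1181
G1 X22.00 Y17.50 E3.7729
G1 X22.00 Y26.50 E4.3342
G1 X0.00 Y26.50 E5.7062
G1 X0.00 Y0.00 E7.3588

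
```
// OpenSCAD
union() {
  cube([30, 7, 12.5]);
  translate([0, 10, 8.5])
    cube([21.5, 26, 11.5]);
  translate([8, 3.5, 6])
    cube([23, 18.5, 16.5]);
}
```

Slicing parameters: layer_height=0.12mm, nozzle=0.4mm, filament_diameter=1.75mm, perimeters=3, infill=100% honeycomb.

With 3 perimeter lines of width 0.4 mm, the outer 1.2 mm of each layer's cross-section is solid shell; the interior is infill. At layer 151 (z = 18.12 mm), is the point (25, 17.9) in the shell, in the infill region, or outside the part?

At z = 18.12 mm: the cube is absent (z outside [0, 12.5]); the cube at (0, 10) is present — its section is the full 21.5×26 rectangle; the cube at (8, 3.5) (footprint 23×18.5) is included at this height; Combining (union): the regions partially overlap (shared area 162.00 mm²), so overlapping operands fuse into one piece — 1 connected region. Overall, the cross-section is a single solid region. The nearest boundary edge runs (21.50, 22.00)→(31.00, 22.00); distance from the point to it = 4.10 mm. The point is inside the cross-section and 4.10 mm from the nearest boundary — more than the 1.2 mm shell width (3 × 0.4), so it's in the infill interior.

infill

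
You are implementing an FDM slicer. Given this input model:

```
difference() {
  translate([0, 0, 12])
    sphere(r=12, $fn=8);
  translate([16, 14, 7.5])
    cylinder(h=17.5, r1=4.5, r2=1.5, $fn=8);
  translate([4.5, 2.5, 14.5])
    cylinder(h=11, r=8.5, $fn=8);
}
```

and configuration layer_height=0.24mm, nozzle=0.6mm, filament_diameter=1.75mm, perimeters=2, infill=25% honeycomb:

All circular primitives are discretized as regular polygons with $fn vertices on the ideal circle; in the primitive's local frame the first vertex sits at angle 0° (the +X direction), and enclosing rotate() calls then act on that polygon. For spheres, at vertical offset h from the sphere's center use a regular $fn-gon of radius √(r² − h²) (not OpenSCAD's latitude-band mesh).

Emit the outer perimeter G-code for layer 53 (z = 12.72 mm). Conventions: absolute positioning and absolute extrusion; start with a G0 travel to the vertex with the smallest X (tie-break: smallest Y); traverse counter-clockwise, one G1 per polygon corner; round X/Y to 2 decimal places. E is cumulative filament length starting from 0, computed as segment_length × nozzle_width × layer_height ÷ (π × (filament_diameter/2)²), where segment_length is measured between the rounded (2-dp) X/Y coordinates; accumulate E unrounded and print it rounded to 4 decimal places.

At z = 12.72 mm: the sphere: section is a regular 8-gon, circumradius = √(r²−h²) = √(12²−0.72²) = 11.978; the cone at (16, 14) (r1=4.5→r2=1.5) has section circumradius 3.605 here — a regular 8-gon; the cylinder at (4.5, 2.5) does not reach this height (z outside [14.5, 25.5]); After the difference (first − rest): starting from the r=12 sphere, the cone at (16, 14) misses the remaining region (no effect) — 1 connected region. The outline is a single polygon with 8 vertices. Extrusion per mm of travel: 0.6 × 0.24 / (π × 0.875²) = 0.059868. Accumulating E over each segment gives final E = 4.3912.

G0 X-11.98 Y0.00 Z12.72
G1 X-8.47 Y-8.47 E0.5489
G1 X0.00 Y-11.98 E1.0978
G1 X8.47 Y-8.47 E1.6467
G1 X11.98 Y0.00 E2.1956
G1 X8.47 Y8.47 E2.7445
G1 X0.00 Y11.98 E3.2934
G1 X-8.47 Y8.47 E3.8423
G1 X-11.98 Y0.00 E4.3912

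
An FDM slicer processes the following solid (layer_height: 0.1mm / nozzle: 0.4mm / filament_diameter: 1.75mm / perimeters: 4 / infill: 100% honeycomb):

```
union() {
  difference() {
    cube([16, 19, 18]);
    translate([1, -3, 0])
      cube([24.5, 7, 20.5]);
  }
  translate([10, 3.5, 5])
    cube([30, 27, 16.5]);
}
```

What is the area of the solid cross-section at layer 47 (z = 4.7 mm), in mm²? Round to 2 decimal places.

244.00 mm²

At z = 4.7 mm: the cube is present — its section is the full 16×19 rectangle (area 304.00 mm²); the 24.5×7 cube at (1, -3) contributes its full rectangle (area 171.50 mm²); Subtracting the remaining from the first: starting from the 16×19 cube (304.00 mm²), the 24.5×7 cube at (1, -3) partially overlaps it — only the 60.00 mm² overlap (of its 171.50 mm²) is removed, clipping the outline — area = 244.00 mm²; the cube at (10, 3.5) does not reach this height (z outside [5, 21.5]); Taking the union: only the result so far is present, so the union is just that shape — area = 244.00 mm². Overall, the cross-section is a single solid region. Net area = 244.00 mm².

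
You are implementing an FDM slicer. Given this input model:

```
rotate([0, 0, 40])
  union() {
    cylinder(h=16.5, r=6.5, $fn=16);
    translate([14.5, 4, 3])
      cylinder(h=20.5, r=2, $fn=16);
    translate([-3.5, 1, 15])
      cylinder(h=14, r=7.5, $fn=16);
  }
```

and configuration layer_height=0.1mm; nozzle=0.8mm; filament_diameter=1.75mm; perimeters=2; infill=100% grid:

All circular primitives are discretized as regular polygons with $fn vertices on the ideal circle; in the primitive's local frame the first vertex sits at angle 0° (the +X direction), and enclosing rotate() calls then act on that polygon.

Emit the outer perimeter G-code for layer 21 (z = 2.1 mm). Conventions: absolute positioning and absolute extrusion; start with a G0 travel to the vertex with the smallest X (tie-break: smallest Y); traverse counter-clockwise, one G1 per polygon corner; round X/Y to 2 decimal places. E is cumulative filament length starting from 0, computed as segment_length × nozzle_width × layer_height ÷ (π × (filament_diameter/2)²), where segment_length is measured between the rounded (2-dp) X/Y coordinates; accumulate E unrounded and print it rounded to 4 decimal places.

G0 X-6.48 Y0.57 Z2.10
G1 X-6.20 Y-1.95 E0.0843
G1 X-4.98 Y-4.18 E0.1689
G1 X-3.00 Y-5.77 E0.2533
G1 X-0.57 Y-6.48 E0.3375
G1 X1.95 Y-6.20 E0.4219
G1 X4.18 Y-4.98 E0.5064
G1 X5.77 Y-3.00 E0.5909
G1 X6.48 Y-0.57 E0.6751
G1 X6.20 Y1.95 E0.7594
G1 X4.98 Y4.18 E0.8440
G1 X3.00 Y5.77 E0.9284
G1 X0.57 Y6.48 E1.0126
G1 X-1.95 Y6.20 E1.0969
G1 X-4.18 Y4.98 E1.1815
G1 X-5.77 Y3.00 E1.2659
G1 X-6.48 Y0.57 E1.3501

At z = 2.1 mm: the cylinder: section is a regular 16-gon, circumradius r=6.5; the cylinder at (14.5, 4) is not intersected at this z (z outside [3, 23.5]); the cylinder at (-3.5, 1) is absent (z outside [15, 29]); Combining (union): only the r=6.5 cylinder is present, so the union is just that shape — 1 connected region; (rotated 40° about Z; rotation is an isometry so areas/perimeters/island counts are preserved). The outline is a single polygon with 16 vertices. Extrusion per mm of travel: 0.8 × 0.1 / (π × 0.875²) = 0.033260. Accumulating E over each segment gives final E = 1.3501.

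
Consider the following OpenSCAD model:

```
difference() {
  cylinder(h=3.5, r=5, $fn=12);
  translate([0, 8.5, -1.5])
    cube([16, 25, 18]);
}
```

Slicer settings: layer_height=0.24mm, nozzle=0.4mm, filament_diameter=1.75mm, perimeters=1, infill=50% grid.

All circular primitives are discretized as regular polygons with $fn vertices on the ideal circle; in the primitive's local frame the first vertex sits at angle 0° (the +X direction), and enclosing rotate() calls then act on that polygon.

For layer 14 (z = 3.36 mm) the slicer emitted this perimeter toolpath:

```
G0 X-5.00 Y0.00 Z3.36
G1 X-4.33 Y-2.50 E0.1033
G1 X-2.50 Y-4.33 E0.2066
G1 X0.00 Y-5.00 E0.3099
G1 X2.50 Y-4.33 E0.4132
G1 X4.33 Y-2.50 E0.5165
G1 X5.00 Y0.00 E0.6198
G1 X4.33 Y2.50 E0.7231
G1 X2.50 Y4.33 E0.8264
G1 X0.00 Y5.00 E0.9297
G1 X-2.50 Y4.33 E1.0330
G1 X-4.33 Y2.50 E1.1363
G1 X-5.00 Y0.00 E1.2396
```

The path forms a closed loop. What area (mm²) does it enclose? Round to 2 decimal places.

Apply the shoelace formula to the sequence of (X, Y) vertices; enclosed area = 75.00 mm².

75.00 mm²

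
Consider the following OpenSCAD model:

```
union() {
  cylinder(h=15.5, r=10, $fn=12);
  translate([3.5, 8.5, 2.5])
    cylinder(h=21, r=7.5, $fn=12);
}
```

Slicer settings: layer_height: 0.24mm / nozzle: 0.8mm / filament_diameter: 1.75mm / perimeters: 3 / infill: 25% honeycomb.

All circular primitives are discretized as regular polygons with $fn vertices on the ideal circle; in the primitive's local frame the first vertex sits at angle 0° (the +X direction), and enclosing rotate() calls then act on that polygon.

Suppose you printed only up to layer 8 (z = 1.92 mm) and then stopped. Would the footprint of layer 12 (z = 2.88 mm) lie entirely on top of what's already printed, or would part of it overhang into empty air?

Compare the two slices. At z = 1.92: the r=10 cylinder gives a regular 12-gon of circumradius 10 (constant along its height) (area = (12/2)·10.000²·sin(360°/12) = 300.00 mm²); the cylinder at (3.5, 8.5) is not intersected at this z (z outside [2.5, 23.5]); Combining (union): only the r=10 cylinder is present, so the union is just that shape — area = 300.00 mm². At z = 2.88: the r=10 cylinder gives a regular 12-gon of circumradius 10 (constant along its height) (area = (12/2)·10.000²·sin(360°/12) = 300.00 mm²); the r=7.5 cylinder at (3.5, 8.5) contributes a regular 12-gon of circumradius 7.5 (area = (12/2)·7.500²·sin(360°/12) = 168.75 mm²); Combining (union): the regions partially overlap — summed areas 468.75 mm² minus the doubly-counted overlap 78.73 mm² gives 390.02 mm² — area = 390.02 mm². Checking containment: at z = 2.88 the cross-section extends beyond the z = 1.92 cross-section by about 90.02 mm².

part overhangs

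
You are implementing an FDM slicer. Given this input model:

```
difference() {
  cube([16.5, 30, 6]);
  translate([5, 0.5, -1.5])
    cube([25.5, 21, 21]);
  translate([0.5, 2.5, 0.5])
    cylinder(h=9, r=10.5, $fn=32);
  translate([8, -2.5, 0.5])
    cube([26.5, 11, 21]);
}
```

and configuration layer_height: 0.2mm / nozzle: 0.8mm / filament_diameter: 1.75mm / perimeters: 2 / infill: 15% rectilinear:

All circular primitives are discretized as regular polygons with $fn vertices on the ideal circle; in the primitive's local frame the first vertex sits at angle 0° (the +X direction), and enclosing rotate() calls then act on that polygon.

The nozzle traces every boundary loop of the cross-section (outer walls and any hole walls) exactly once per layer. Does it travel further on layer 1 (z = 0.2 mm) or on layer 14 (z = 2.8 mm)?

Layer 1 (z = 0.2): the cube is present — its section is the full 16.5×30 rectangle (perimeter 93.00 mm); the cube at (5, 0.5) is present — its section is the full 25.5×21 rectangle (perimeter 93.00 mm); the cylinder at (0.5, 2.5) is not intersected at this z (z outside [0.5, 9.5]); the cube at (8, -2.5) does not reach this height (z outside [0.5, 21.5]); Taking the first minus the rest: starting from the 16.5×30 cube, the 25.5×21 cube at (5, 0.5) partially overlaps it — only the 241.50 mm² overlap (of its 535.50 mm²) is removed, clipping the outline — boundary = 116.00 mm. So its perimeter = 116.00 mm. Layer 14 (z = 2.8): the 16.5×30 cube contributes its full rectangle (perimeter 93.00 mm); the 25.5×21 cube at (5, 0.5) contributes its full rectangle (perimeter 93.00 mm); the cylinder at (0.5, 2.5): section is a regular 32-gon, circumradius r=10.5 (perimeter = 2·32·10.500·sin(180°/32) = 65.87 mm); the cube at (8, -2.5) is present — its section is the full 26.5×11 rectangle (perimeter 75.00 mm); After the difference (first − rest): starting from the 16.5×30 cube, the 25.5×21 cube at (5, 0.5) partially overlaps it — only the 241.50 mm² overlap (of its 535.50 mm²) is removed, clipping the outline; the r=10.5 cylinder at (0.5, 2.5) partially overlaps it — only the 66.22 mm² overlap (of its 344.14 mm²) is removed, clipping the outline; the 26.5×11 cube at (8, -2.5) partially overlaps it — only the 2.88 mm² overlap (of its 291.50 mm²) is removed, clipping the outline — boundary = 68.27 mm. So its perimeter = 68.27 mm. Layer 1 is larger (116.00 vs 68.27 mm).

layer 1 (z = 0.2 mm)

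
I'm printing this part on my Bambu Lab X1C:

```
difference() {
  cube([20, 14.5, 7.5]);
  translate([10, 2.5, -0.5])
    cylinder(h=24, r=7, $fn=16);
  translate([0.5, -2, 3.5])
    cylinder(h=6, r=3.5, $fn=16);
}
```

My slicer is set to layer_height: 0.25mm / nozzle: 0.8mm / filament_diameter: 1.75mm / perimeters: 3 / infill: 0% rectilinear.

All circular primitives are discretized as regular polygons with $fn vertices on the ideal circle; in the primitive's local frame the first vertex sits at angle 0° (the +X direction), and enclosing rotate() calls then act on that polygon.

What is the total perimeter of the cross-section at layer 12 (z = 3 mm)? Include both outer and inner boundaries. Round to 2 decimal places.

At z = 3 mm: the 20×14.5 cube contributes its full rectangle (perimeter 69.00 mm); the r=7 cylinder at (10, 2.5) gives a regular 16-gon of circumradius 7 (constant along its height) (perimeter = 2·16·7.000·sin(180°/16) = 43.70 mm); the cylinder at (0.5, -2) does not reach this height (z outside [3.5, 9.5]); After the difference (first − rest): starting from the 20×14.5 cube, the r=7 cylinder at (10, 2.5) partially overlaps it — only the 108.76 mm² overlap (of its 150.01 mm²) is removed, clipping the outline — boundary = 82.94 mm. Overall, the cross-section is a single solid region. Total boundary length (outer) = 82.94 mm.

82.94 mm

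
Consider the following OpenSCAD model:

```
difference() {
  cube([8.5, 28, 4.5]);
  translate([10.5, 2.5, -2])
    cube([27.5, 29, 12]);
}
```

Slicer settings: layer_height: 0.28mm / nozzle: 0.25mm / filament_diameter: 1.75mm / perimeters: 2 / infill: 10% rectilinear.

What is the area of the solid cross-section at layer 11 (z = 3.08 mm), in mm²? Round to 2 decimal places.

At z = 3.08 mm: the cube is present — its section is the full 8.5×28 rectangle (area 238.00 mm²); the cube at (10.5, 2.5) is present — its section is the full 27.5×29 rectangle (area 797.50 mm²); After the difference (first − rest): starting from the 8.5×28 cube (238.00 mm²), the 27.5×29 cube at (10.5, 2.5) misses the remaining region (no effect) — area = 238.00 mm². Overall, the cross-section is a single solid region. Net area = 238.00 mm².

238.00 mm²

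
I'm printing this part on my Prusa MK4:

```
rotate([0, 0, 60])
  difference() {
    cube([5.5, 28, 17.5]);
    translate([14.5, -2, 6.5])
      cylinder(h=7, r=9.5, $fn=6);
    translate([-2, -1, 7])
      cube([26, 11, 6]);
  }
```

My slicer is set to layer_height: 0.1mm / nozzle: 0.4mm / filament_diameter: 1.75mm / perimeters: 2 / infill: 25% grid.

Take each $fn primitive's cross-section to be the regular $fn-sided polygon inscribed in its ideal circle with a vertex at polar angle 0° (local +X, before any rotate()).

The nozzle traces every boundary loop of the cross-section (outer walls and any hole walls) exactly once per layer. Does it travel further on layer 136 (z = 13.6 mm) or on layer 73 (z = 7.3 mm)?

Layer 136 (z = 13.6): the cube is present — its section is the full 5.5×28 rectangle (perimeter 67.00 mm); the cylinder at (14.5, -2) is absent (z outside [6.5, 13.5]); the cube at (-2, -1) is not intersected at this z (z outside [7, 13]); Taking the first minus the rest: none of the subtracted shapes is present at this height, so the 5.5×28 cube is unchanged — boundary = 67.00 mm; (rotated 60° about Z; rotation is an isometry so areas/perimeters/island counts are preserved). So its perimeter = 67.00 mm. Layer 73 (z = 7.3): the 5.5×28 cube contributes its full rectangle (perimeter 67.00 mm); the cylinder at (14.5, -2): section is a regular 6-gon, circumradius r=9.5 (perimeter = 2·6·9.500·sin(180°/6) = 57.00 mm); the 26×11 cube at (-2, -1) contributes its full rectangle (perimeter 74.00 mm); Taking the first minus the rest: starting from the 5.5×28 cube, the r=9.5 cylinder at (14.5, -2) misses the remaining region (no effect); the 26×11 cube at (-2, -1) partially overlaps it — only the 55.00 mm² overlap (of its 286.00 mm²) is removed, clipping the outline — boundary = 47.00 mm; (whole slice rotated 60° about Z — lengths, areas and connectivity unchanged). So its perimeter = 47.00 mm. Layer 136 is larger (67.00 vs 47.00 mm).

layer 136 (z = 13.6 mm)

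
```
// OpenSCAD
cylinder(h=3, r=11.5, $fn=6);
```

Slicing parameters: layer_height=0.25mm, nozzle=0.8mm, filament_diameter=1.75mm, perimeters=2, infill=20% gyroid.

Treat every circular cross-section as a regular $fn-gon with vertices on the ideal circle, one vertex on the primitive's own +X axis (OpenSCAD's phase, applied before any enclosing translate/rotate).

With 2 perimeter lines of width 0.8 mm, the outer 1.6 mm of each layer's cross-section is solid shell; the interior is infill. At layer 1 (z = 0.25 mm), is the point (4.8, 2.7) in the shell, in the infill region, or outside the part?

infill

At z = 0.25 mm: the r=11.5 cylinder gives a regular 6-gon of circumradius 11.5 (constant along its height). Overall, the cross-section is a single solid region. The nearest boundary edge runs (11.50, 0.00)→(5.75, 9.96); distance from the point to it = 4.45 mm. The point is inside the cross-section and 4.45 mm from the nearest boundary — more than the 1.6 mm shell width (2 × 0.8), so it's in the infill interior.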